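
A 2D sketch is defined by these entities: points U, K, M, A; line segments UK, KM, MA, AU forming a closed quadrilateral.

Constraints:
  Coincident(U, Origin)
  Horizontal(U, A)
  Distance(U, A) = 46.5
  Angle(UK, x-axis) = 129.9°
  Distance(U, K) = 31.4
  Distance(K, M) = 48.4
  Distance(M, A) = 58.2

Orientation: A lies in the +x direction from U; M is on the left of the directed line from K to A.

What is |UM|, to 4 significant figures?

55.25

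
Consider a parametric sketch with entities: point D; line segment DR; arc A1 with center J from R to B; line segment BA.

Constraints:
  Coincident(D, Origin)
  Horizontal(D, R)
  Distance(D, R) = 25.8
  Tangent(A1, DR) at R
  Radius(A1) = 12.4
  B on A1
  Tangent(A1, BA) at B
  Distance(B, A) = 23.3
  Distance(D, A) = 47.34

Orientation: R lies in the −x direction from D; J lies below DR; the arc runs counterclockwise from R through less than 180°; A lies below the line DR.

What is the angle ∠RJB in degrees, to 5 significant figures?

115.02°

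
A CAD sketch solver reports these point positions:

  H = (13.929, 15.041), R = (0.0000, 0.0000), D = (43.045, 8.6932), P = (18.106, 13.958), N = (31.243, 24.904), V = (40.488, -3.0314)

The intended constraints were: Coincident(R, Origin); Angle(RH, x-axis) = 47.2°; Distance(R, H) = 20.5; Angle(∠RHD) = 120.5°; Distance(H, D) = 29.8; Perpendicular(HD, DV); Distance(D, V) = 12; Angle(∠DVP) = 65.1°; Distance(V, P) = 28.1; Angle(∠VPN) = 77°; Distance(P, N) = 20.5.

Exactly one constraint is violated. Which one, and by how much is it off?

Distance(P, N) = 20.5 — off by 3.40.

R = (0.00, 0.00) ✓; RH at 47.20° ✓; |RH| = 20.50 ✓; ∠RHD = 120.5° ✓; |HD| = 29.80 ✓; ∠(HD, DV) = 90.00° ✓; |DV| = 12.00 ✓; ∠DVP = 65.10° ✓; |VP| = 28.10 ✓; ∠VPN = 77.00° ✓; |PN| = 17.10 ✗.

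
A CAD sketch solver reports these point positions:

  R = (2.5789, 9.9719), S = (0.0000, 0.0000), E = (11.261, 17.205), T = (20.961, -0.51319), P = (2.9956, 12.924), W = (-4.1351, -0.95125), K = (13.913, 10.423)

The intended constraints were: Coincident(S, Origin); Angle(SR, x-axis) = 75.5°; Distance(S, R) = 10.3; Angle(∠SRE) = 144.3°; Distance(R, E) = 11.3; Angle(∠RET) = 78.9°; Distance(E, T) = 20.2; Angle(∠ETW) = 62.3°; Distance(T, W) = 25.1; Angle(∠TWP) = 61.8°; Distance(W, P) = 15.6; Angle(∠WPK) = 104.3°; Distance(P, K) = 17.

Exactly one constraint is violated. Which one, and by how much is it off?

Distance(P, K) = 17 — off by 5.80.

S = (0.00, 0.00) ✓; SR at 75.50° ✓; |SR| = 10.30 ✓; ∠SRE = 144.3° ✓; |RE| = 11.30 ✓; ∠RET = 78.90° ✓; |ET| = 20.20 ✓; ∠ETW = 62.30° ✓; |TW| = 25.10 ✓; ∠TWP = 61.80° ✓; |WP| = 15.60 ✓; ∠WPK = 104.3° ✓; |PK| = 11.20 ✗.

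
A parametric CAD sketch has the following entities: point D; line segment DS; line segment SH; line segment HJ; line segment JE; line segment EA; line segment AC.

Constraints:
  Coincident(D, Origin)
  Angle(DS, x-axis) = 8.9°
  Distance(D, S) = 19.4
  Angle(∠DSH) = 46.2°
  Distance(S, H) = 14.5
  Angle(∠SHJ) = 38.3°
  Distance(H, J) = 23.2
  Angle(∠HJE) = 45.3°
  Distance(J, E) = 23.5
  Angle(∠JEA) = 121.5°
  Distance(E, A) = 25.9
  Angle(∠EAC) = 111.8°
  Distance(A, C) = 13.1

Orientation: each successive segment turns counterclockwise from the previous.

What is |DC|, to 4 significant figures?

31.11

∠JEA = 121.5° gives EA at 117.6° from the x-axis; with |EA| = 25.9, A = (13.47, 32.43). ∠EAC = 111.8° gives AC at -174.2° from the x-axis; with |AC| = 13.1, C = (0.4376, 31.11). Then |DC| = |C − D| = 31.11.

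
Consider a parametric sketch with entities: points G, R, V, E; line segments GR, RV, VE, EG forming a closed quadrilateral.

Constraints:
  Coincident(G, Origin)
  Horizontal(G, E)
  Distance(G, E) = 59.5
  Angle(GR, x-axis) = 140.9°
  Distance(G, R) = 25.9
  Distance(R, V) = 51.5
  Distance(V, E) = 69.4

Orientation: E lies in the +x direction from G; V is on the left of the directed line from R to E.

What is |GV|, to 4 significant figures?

55.79

G is at the origin; G and E share the same y with |GE| = 59.5 and E in +x, so E = (59.5, 0). GR runs at 140.9° with |GR| = 25.9, so R = (-20.10, 16.33). V is determined by |RV| = 51.5 and |VE| = 69.4 together: it lies at the intersection of circle(R, 51.5) and circle(E, 69.4). With |RE| = 81.26, the foot of the radical line on RE is 27.31 from R and the perpendicular offset is √(51.5² − 27.31²) = 43.66. Taking the left-of-RE solution: V = (15.43, 53.61).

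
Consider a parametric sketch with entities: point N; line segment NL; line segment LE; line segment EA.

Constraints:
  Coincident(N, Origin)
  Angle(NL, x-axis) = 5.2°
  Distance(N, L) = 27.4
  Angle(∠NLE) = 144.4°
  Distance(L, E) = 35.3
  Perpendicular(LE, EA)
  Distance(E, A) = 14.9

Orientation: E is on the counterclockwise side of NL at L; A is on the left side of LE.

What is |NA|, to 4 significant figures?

57.59

N is at the origin; NL runs at 5.2° with length 27.4, so L = 27.4·(cos 5.2°, sin 5.2°) = (27.29, 2.483). ∠NLE = 144.4°, so LE runs at 5.2° + (180° − 144.4°) = 40.80° from the x-axis; with |LE| = 35.3, E = L + 35.3·(cos 40.80°, sin 40.80°) = (54.01, 25.55). LE ⟂ EA; with |EA| = 14.9 on the left of LE, A = E + 14.9·(-0.6534, 0.7570) = (44.27, 36.83). Then |NA| = |A − N| = 57.59.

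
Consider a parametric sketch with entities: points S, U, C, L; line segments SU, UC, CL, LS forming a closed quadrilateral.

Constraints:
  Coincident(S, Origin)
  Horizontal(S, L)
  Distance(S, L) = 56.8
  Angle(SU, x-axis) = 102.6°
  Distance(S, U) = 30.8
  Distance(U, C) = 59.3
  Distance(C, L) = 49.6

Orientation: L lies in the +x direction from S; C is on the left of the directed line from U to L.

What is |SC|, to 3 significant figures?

69.7

S is at the origin; SL is horizontal with |SL| = 56.8 and L in +x, so L = (56.8, 0). SU runs at 102.6° with |SU| = 30.8, so U = (-6.72, 30.1). C is determined by |UC| = 59.3 and |CL| = 49.6 together: it lies at the intersection of circle(U, 59.3) and circle(L, 49.6). With |UL| = 70.3, the foot of the radical line on UL is 42.7 from U and the perpendicular offset is √(59.3² − 42.7²) = 41.2. Taking the left-of-UL solution: C = (49.5, 49.1).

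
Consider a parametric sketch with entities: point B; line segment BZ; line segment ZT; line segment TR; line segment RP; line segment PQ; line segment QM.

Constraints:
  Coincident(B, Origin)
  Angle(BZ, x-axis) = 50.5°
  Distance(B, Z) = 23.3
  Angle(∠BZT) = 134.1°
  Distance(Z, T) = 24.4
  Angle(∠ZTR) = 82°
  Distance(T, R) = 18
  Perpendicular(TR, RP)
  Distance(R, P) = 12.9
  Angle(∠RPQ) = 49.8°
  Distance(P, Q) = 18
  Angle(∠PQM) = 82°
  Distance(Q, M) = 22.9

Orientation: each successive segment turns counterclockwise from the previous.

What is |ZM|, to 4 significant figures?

42.15

B is at the origin; BZ runs at 50.5° with length 23.3, so Z = (14.82, 17.98). ∠BZT = 134.1° gives ZT at 96.40° from the x-axis; with |ZT| = 24.4, T = (12.10, 42.23). ∠ZTR = 82.0° gives TR at -165.6° from the x-axis; with |TR| = 18.0, R = (-5.334, 37.75). The perpendicularity gives RP at right angles to TR, so RP runs at -75.60°; with |RP| = 12.9, P = (-2.126, 25.26). ∠RPQ = 49.8° gives PQ at 54.60° from the x-axis; with |PQ| = 18.0, Q = (8.301, 39.93). ∠PQM = 82.0° gives QM at 152.6° from the x-axis; with |QM| = 22.9, M = (-12.03, 50.47). Then |ZM| = |M − Z| = 42.15.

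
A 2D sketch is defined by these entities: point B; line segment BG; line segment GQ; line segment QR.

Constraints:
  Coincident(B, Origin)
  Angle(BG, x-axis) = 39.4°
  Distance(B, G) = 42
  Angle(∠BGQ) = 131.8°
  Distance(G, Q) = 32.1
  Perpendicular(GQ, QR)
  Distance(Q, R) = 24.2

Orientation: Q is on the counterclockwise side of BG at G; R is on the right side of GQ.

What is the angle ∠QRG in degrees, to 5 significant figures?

52.988°

∠BGQ = 131.8°, so GQ runs at 39.4° + (180° − 131.8°) = 87.600° from the x-axis; with |GQ| = 32.1, Q = G + 32.1·(cos 87.600°, sin 87.600°) = (33.799, 58.731). GQ ⟂ QR; with |QR| = 24.2 on the right of GQ, R = Q + 24.2·(0.99912, -0.041876) = (57.978, 57.717). Then cos ∠QRG = RQ·RG / (|RQ||RG|), giving 52.988°.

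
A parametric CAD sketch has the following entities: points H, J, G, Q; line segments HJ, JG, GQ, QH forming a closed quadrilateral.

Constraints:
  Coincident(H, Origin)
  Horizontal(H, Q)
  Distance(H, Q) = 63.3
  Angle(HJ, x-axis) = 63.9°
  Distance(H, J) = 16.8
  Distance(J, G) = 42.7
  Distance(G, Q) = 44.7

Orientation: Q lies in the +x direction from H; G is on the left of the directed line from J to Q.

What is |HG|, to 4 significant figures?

57.97

Checks: |JG| = 42.70 ✓; |GQ| = 44.70 ✓.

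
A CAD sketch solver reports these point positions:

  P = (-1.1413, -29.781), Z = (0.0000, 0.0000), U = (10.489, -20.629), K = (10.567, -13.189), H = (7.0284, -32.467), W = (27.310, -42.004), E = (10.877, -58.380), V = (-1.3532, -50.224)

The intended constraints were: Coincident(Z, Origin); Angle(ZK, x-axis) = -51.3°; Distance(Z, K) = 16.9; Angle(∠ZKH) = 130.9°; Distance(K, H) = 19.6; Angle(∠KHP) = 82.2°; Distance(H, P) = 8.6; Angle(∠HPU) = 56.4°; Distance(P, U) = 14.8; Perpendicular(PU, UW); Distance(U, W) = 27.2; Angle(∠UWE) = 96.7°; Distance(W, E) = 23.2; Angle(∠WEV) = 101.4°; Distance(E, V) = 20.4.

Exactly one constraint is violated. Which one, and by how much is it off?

Distance(E, V) = 20.4 — off by 5.70.

Z = (0.00, 0.00) ✓; ZK at -51.30° ✓; |ZK| = 16.90 ✓; ∠ZKH = 130.9° ✓; |KH| = 19.60 ✓; ∠KHP = 82.20° ✓; |HP| = 8.600 ✓; ∠HPU = 56.40° ✓; |PU| = 14.80 ✓; ∠(PU, UW) = 90.00° ✓; |UW| = 27.20 ✓; ∠UWE = 96.70° ✓; |WE| = 23.20 ✓; ∠WEV = 101.4° ✓; |EV| = 14.70 ✗.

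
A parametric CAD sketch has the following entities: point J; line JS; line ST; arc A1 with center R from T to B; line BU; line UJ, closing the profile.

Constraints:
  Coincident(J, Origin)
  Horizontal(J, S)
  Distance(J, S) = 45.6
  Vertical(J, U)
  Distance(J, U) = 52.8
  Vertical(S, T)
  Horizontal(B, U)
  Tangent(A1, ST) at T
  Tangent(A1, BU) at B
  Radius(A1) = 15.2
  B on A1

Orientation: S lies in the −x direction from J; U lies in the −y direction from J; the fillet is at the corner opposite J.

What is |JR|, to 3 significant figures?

48.4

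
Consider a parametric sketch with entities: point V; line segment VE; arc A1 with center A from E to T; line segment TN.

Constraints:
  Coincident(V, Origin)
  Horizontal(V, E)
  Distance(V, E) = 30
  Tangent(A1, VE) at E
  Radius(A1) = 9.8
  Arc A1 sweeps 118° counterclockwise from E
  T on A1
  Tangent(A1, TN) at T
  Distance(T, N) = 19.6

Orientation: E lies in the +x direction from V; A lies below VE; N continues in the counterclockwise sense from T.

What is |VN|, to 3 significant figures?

44.0

On A1, E sits at bearing 90° from A; a 118° counterclockwise sweep puts T at bearing 208°, so T = A + 9.8·(cos 208°, sin 208°) = (21.3, -14.4). A1 meets TN tangentially, so AT is at right angles to TN, so TN runs along (−sin 208°, cos 208°); with |TN| = 19.6, N = (30.5, -31.7). Then |VN| = |N − V| = 44.0.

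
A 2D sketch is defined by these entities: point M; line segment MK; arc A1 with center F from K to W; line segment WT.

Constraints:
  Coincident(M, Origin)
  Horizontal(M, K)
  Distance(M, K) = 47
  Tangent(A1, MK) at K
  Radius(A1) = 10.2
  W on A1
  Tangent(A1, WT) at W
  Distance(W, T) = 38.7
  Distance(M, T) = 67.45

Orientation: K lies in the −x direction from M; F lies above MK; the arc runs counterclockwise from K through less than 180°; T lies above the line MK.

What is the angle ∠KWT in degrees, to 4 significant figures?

129.0°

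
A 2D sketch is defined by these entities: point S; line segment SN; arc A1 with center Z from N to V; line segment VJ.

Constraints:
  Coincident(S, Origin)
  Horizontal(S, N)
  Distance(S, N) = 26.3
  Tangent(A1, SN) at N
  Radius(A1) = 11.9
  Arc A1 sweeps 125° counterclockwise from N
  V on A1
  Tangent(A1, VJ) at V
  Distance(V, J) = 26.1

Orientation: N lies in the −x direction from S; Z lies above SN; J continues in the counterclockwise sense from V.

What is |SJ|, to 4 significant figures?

51.01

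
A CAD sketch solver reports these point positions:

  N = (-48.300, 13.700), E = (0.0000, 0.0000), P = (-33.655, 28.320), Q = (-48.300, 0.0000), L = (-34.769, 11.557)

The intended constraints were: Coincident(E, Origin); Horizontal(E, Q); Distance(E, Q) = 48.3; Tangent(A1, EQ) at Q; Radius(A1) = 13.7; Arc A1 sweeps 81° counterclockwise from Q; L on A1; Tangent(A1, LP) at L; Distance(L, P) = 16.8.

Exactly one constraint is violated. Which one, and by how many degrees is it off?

Tangent(A1, LP) at L — off by 5.20°.

E = (0.00, 0.00) ✓; E.y = 0.00, Q.y = 0.00 ✓; |EQ| = 48.30 ✓; ∠(NQ, QE) = 90.00° ✓; |NQ| = 13.70 ✓; bearing(N→L) − bearing(N→Q) = 81.00° ✓; |NL| = 13.70 ✓; ∠(NL, LP) = 84.80° ✗; |LP| = 16.80 ✓.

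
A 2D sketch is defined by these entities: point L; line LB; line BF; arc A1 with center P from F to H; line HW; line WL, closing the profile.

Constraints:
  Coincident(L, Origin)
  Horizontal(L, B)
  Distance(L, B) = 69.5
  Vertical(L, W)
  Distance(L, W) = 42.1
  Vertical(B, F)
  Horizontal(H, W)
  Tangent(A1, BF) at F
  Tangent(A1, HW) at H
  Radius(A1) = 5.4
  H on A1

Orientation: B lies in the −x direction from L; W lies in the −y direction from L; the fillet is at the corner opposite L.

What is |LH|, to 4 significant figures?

76.69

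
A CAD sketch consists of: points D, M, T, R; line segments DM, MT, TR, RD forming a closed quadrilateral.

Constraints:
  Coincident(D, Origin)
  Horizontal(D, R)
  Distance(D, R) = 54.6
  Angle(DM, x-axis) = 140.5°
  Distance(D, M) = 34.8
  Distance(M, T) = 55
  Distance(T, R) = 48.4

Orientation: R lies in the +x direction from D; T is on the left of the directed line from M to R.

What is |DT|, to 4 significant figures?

46.42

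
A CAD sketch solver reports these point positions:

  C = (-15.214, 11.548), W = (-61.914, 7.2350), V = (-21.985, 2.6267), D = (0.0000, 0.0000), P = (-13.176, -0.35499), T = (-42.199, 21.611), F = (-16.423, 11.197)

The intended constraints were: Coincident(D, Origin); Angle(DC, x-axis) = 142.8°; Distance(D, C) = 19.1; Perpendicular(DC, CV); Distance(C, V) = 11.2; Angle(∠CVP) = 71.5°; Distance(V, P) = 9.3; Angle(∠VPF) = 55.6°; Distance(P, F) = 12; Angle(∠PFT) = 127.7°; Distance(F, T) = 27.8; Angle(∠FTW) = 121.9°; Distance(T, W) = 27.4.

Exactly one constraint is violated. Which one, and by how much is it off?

Distance(T, W) = 27.4 — off by 3.00.

D = (0.00, 0.00) ✓; DC at 142.8° ✓; |DC| = 19.10 ✓; ∠(DC, CV) = 90.00° ✓; |CV| = 11.20 ✓; ∠CVP = 71.50° ✓; |VP| = 9.300 ✓; ∠VPF = 55.60° ✓; |PF| = 12.00 ✓; ∠PFT = 127.7° ✓; |FT| = 27.80 ✓; ∠FTW = 121.9° ✓; |TW| = 24.40 ✗.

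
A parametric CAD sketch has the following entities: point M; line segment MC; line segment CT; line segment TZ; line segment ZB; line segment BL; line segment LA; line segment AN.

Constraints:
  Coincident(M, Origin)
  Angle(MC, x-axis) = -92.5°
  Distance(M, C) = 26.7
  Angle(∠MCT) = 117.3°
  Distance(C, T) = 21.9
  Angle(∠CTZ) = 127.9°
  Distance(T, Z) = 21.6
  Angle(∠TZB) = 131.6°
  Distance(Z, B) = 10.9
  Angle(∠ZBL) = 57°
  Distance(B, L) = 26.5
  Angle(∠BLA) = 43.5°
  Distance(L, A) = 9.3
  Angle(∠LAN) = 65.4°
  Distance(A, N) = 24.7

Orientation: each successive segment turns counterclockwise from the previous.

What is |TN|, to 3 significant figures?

33.2

∠BLA = 43.5° gives LA at -29.8° from the x-axis; with |LA| = 9.3, A = (23.8, -30.0). ∠LAN = 65.4° gives AN at 84.8° from the x-axis; with |AN| = 24.7, N = (26.0, -5.37). Then |TN| = |N − T| = 33.2.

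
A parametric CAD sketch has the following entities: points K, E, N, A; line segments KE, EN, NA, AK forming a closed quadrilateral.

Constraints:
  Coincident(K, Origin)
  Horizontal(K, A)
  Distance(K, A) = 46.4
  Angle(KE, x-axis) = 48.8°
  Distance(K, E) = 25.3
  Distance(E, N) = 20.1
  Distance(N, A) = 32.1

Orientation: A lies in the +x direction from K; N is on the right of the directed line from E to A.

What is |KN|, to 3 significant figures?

14.3

K is at the origin; K and A share the same y with |KA| = 46.4 and A in +x, so A = (46.4, 0). KE runs at 48.8° with |KE| = 25.3, so E = (16.7, 19.0). N is determined by |EN| = 20.1 and |NA| = 32.1 together: it lies at the intersection of circle(E, 20.1) and circle(A, 32.1). With |EA| = 35.3, the foot of the radical line on EA is 8.78 from E and the perpendicular offset is √(20.1² − 8.78²) = 18.1. Taking the right-of-EA solution: N = (14.3, -0.926).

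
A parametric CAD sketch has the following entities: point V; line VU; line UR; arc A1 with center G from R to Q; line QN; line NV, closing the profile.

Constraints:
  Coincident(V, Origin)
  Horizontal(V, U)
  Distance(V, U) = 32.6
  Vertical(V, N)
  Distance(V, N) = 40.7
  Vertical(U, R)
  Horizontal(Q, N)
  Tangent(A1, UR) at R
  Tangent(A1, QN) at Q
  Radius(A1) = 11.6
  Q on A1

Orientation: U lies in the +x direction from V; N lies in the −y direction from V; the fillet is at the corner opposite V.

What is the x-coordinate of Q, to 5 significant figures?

21.000

V is at the origin; VU is horizontal with |VU| = 32.6 and U on the +x side, so U = (32.600, 0.0000). V and N share the same x with |VN| = 40.7 and N on the −y side, so N = (0.0000, -40.700). The virtual corner opposite V is at (32.600, -40.700). Since A1 is tangent to UR there, GR ⟂ UR and the tangent condition forces GQ to be normal to QN, with radius 11.6, so the center G sits 11.6 in from both sides at G = (21.000, -29.100). That places the tangent points at R = (32.600, -29.100) on UR and Q = (21.000, -40.700) on QN. So Q.x = 21.000.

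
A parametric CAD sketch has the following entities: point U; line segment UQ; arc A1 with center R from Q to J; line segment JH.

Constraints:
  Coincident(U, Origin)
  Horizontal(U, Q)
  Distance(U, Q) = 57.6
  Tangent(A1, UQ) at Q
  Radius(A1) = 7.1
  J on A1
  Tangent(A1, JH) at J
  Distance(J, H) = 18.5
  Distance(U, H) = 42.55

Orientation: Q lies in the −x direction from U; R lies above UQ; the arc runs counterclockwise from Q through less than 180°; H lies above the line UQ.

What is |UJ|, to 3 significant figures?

52.5

Checks: U.y = 0.00, Q.y = 0.00 ✓; |RJ| = 7.100 ✓; ∠(RJ, JH) = 90.00° ✓; |JH| = 18.50 ✓; |UH| = 42.55 ✓.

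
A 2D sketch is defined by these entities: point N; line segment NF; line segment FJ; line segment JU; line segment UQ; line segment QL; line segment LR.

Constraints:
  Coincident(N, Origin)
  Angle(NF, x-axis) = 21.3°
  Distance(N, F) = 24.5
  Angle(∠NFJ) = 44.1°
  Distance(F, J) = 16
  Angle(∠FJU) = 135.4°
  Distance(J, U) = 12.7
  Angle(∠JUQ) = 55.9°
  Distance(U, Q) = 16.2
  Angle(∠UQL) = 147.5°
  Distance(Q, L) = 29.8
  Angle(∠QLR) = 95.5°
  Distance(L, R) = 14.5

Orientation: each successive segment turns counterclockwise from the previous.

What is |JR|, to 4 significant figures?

33.20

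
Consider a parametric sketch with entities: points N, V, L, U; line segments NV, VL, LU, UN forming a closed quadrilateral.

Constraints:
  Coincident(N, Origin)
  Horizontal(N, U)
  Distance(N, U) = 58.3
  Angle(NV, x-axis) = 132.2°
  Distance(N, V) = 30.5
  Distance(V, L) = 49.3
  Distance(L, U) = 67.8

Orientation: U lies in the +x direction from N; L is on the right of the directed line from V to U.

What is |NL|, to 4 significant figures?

24.73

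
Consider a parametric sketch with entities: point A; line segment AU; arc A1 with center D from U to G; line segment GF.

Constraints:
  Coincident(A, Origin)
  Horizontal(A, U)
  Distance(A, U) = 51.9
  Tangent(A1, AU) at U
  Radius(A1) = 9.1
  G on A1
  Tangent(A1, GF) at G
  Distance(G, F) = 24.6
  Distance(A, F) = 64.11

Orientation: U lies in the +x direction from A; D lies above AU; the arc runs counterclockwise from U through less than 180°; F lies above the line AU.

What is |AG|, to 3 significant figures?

61.7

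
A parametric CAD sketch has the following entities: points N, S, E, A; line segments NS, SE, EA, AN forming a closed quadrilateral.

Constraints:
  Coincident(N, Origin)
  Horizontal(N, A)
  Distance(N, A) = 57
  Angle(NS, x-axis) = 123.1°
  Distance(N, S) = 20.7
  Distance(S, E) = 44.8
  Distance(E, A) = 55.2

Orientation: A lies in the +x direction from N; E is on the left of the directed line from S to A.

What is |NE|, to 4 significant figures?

50.71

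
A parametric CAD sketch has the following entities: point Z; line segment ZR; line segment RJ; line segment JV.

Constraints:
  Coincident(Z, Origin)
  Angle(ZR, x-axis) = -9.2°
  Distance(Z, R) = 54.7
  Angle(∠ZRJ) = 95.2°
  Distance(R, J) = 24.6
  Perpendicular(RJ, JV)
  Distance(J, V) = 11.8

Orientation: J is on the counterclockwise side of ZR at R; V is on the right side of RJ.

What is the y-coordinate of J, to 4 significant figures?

15.08

Z is at the origin; ZR runs at -9.2° with length 54.7, so R = 54.7·(cos -9.2°, sin -9.2°) = (54.00, -8.746). ∠ZRJ = 95.2°, so RJ runs at -9.2° + (180° − 95.2°) = 75.60° from the x-axis; with |RJ| = 24.6, J = R + 24.6·(cos 75.60°, sin 75.60°) = (60.11, 15.08). So J.y = 15.08.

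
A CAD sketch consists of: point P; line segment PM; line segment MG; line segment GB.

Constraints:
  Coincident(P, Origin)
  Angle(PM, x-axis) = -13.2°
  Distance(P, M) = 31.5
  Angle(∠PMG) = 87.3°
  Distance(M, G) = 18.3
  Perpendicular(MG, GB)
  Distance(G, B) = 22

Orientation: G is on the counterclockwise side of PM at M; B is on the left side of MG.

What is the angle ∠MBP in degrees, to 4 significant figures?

79.62°

∠PMG = 87.3°, so MG runs at -13.2° + (180° − 87.3°) = 79.50° from the x-axis; with |MG| = 18.3, G = M + 18.3·(cos 79.50°, sin 79.50°) = (34.00, 10.80). MG is perpendicular to GB; with |GB| = 22.0 on the left of MG, B = G + 22.0·(-0.9833, 0.1822) = (12.37, 14.81). Then cos ∠MBP = BM·BP / (|BM||BP|), giving 79.62°.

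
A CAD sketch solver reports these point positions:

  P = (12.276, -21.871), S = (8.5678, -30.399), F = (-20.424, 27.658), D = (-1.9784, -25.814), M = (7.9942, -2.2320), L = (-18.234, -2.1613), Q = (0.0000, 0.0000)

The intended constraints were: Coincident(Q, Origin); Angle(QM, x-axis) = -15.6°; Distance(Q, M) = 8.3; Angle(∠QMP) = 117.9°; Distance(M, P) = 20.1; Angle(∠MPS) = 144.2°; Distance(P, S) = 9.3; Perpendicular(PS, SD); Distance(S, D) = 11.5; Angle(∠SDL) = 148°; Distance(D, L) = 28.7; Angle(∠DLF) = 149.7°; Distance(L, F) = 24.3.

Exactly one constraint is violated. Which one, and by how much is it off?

Distance(L, F) = 24.3 — off by 5.60.

Q = (0.00, 0.00) ✓; QM at -15.60° ✓; |QM| = 8.300 ✓; ∠QMP = 117.9° ✓; |MP| = 20.10 ✓; ∠MPS = 144.2° ✓; |PS| = 9.299 ✓; ∠(PS, SD) = 90.00° ✓; |SD| = 11.50 ✓; ∠SDL = 148.0° ✓; |DL| = 28.70 ✓; ∠DLF = 149.7° ✓; |LF| = 29.90 ✗.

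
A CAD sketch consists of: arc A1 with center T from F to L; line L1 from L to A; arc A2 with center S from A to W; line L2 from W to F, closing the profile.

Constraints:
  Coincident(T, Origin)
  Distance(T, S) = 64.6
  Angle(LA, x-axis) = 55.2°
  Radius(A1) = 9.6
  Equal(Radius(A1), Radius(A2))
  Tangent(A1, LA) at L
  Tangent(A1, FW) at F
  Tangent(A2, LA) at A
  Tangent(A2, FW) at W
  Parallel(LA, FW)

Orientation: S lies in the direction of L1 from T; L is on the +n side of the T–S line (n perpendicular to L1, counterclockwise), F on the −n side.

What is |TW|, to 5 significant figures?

65.309

The slot axis is L1's direction at 55.2°, so u = (cos 55.2°, sin 55.2°) = (0.57071, 0.82115) and n = (−sin 55.2°, cos 55.2°) = (-0.82115, 0.57071). T is at the origin and S lies 64.6 along u from T, so S = 64.6·u = (36.868, 53.046). Tangency of A1 to both parallel lines with radius 9.6 puts L and F at T ± 9.6·n: L = (-7.8830, 5.4789), F = (7.8830, -5.4789). Equal radii place A and W the same way about S: A = S + 9.6·n = (28.985, 58.525), W = S − 9.6·n = (44.751, 47.567). Then |TW| = |W − T| = 65.309.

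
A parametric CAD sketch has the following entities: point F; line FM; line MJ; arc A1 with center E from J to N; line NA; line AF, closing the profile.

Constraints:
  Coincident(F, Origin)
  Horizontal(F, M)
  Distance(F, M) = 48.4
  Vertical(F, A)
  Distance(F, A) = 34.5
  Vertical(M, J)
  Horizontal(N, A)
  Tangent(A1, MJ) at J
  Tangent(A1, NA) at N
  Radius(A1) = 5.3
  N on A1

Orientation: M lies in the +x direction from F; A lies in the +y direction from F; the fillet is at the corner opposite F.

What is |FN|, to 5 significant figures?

55.207

F is at the origin; FM is horizontal with |FM| = 48.4 and M on the +x side, so M = (48.400, 0.0000). FA is vertical with |FA| = 34.5 and A on the +y side, so A = (0.0000, 34.500). The virtual corner opposite F is at (48.400, 34.500). Tangency of A1 to MJ means the radius EJ is perpendicular to MJ and since A1 is tangent to NA there, EN ⟂ NA, with radius 5.3, so the center E sits 5.3 in from both sides at E = (43.100, 29.200). That places the tangent points at J = (48.400, 29.200) on MJ and N = (43.100, 34.500) on NA. Then |FN| = |N − F| = 55.207.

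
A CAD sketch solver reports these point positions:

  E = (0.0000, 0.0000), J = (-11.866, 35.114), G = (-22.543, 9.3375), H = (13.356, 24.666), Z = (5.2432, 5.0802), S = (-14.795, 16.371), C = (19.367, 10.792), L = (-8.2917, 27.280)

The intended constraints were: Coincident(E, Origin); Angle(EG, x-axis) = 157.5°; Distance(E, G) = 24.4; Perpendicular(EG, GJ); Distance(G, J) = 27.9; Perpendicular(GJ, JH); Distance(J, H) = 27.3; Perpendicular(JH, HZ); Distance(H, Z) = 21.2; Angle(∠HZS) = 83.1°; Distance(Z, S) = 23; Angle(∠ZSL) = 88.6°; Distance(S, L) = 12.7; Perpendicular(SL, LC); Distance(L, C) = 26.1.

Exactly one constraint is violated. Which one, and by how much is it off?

Distance(L, C) = 26.1 — off by 6.10.

E = (0.00, 0.00) ✓; EG at 157.5° ✓; |EG| = 24.40 ✓; ∠(EG, GJ) = 90.00° ✓; |GJ| = 27.90 ✓; ∠(GJ, JH) = 90.00° ✓; |JH| = 27.30 ✓; ∠(JH, HZ) = 90.00° ✓; |HZ| = 21.20 ✓; ∠HZS = 83.10° ✓; |ZS| = 23.00 ✓; ∠ZSL = 88.60° ✓; |SL| = 12.70 ✓; ∠(SL, LC) = 90.00° ✓; |LC| = 32.20 ✗.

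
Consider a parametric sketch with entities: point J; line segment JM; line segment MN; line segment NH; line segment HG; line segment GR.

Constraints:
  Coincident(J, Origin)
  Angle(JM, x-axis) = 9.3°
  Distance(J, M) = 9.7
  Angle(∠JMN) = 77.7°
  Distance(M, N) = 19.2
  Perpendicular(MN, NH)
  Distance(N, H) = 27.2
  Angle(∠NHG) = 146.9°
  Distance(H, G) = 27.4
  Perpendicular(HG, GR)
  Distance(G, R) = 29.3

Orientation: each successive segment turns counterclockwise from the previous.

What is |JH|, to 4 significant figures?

24.65

J is at the origin; JM runs at 9.3° with length 9.7, so M = (9.573, 1.568). ∠JMN = 77.7° gives MN at 111.6° from the x-axis; with |MN| = 19.2, N = (2.505, 19.42). MN is perpendicular to NH, so NH runs at -158.4°; with |NH| = 27.2, H = (-22.79, 9.406). Then |JH| = |H − J| = 24.65.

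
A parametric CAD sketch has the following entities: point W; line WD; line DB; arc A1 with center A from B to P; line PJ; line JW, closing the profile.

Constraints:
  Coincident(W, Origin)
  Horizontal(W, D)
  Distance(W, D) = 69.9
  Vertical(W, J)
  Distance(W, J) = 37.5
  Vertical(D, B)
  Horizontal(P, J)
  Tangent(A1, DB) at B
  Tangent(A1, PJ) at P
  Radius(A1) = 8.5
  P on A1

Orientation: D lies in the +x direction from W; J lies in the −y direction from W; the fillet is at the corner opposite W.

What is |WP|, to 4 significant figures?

71.95

W is at the origin; W and D share the same y with |WD| = 69.9 and D on the +x side, so D = (69.90, 0.000). WJ is vertical with |WJ| = 37.5 and J on the −y side, so J = (0.000, -37.50). The virtual corner opposite W is at (69.90, -37.50). The tangent condition forces AB to be normal to DB and the tangent condition forces AP to be normal to PJ, with radius 8.5, so the center A sits 8.5 in from both sides at A = (61.40, -29.00). That places the tangent points at B = (69.90, -29.00) on DB and P = (61.40, -37.50) on PJ. Then |WP| = |P − W| = 71.95.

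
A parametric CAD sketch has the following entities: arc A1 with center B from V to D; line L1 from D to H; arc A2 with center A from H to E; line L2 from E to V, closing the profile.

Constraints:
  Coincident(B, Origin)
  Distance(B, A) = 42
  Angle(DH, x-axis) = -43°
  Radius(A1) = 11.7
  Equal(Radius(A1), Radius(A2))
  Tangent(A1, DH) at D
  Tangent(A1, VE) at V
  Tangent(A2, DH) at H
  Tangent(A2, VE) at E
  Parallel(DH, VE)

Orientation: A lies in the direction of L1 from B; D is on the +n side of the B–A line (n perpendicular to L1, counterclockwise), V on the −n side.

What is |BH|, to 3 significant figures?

43.6

Tangency of A1 to both parallel lines with radius 11.7 puts D and V at B ± 11.7·n: D = (7.98, 8.56), V = (-7.98, -8.56). Equal radii place H and E the same way about A: H = A + 11.7·n = (38.7, -20.1), E = A − 11.7·n = (22.7, -37.2). Then |BH| = |H − B| = 43.6.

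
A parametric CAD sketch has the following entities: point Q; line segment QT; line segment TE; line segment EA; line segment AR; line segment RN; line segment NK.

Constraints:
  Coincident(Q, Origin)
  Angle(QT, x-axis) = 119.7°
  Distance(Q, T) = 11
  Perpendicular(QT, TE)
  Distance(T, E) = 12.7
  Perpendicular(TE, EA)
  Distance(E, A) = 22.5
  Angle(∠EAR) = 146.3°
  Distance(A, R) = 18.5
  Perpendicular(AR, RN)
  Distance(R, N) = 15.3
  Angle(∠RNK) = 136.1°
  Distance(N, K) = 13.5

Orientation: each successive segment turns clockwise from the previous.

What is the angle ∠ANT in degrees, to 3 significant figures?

54.0°

∠EAR = 146.3° gives AR at -94.0° from the x-axis; with |AR| = 18.5, R = (15.4, -22.2). The perpendicularity gives RN at right angles to AR, so RN runs at 176°; with |RN| = 15.3, N = (0.176, -21.1). Then cos ∠ANT = NA·NT / (|NA||NT|), giving 54.0°.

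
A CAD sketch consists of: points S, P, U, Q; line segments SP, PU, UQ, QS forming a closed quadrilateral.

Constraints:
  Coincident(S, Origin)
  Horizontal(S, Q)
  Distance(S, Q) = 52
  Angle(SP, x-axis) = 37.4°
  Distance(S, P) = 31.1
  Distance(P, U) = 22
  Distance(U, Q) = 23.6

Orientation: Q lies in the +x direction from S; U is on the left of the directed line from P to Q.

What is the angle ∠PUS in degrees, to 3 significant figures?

15.8°

Checks: |PU| = 22.00 ✓; |UQ| = 23.60 ✓.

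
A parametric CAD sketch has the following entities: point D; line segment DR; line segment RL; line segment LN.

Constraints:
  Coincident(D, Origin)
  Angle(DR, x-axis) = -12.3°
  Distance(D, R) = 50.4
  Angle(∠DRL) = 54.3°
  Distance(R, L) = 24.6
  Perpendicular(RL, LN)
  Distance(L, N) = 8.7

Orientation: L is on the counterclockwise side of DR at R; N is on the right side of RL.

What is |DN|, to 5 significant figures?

49.862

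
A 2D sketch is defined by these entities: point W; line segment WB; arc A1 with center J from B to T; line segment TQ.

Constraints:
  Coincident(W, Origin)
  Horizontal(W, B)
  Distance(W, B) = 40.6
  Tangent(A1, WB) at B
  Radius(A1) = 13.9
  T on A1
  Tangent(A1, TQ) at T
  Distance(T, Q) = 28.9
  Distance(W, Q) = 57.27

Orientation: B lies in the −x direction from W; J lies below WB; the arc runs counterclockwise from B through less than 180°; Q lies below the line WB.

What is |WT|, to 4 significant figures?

56.35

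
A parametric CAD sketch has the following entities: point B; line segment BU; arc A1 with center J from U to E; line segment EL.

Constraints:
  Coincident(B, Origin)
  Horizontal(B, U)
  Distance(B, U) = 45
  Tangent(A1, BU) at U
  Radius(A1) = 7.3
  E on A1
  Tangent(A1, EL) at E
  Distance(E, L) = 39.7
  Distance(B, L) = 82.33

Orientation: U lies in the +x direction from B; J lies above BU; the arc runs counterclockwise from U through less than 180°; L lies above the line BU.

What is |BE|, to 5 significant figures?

50.921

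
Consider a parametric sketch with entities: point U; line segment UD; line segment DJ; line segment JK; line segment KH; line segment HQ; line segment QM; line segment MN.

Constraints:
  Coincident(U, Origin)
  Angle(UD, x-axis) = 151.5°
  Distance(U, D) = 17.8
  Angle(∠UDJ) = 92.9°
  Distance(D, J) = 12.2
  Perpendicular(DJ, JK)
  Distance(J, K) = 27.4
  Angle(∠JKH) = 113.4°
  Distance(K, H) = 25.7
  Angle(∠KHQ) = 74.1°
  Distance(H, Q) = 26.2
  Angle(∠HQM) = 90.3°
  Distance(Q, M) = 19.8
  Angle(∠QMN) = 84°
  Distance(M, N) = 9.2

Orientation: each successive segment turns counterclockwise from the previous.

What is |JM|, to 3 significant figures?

11.6

∠KHQ = 74.1° gives HQ at 141° from the x-axis; with |HQ| = 26.2, Q = (2.00, 15.1). ∠HQM = 90.3° gives QM at -129° from the x-axis; with |QM| = 19.8, M = (-10.5, -0.273). Then |JM| = |M − J| = 11.6.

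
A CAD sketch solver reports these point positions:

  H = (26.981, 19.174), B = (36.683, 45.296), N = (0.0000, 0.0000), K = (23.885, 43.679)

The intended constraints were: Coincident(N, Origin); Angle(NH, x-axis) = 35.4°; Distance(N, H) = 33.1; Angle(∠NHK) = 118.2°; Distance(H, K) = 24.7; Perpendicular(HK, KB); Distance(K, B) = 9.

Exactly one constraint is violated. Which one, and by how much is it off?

Distance(K, B) = 9 — off by 3.90.

N = (0.00, 0.00) ✓; NH at 35.40° ✓; |NH| = 33.10 ✓; ∠NHK = 118.2° ✓; |HK| = 24.70 ✓; ∠(HK, KB) = 90.00° ✓; |KB| = 12.90 ✗.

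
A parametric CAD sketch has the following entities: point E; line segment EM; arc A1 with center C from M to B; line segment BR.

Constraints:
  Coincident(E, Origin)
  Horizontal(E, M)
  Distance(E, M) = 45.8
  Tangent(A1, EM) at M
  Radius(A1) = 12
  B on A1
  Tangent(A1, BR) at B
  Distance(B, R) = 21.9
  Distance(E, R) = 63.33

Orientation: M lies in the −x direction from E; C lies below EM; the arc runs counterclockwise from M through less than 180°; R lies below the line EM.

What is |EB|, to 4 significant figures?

59.35

Checks: |CM| = 12.00 ✓; |CB| = 12.00 ✓; ∠(CB, BR) = 90.00° ✓; |BR| = 21.90 ✓; |ER| = 63.33 ✓.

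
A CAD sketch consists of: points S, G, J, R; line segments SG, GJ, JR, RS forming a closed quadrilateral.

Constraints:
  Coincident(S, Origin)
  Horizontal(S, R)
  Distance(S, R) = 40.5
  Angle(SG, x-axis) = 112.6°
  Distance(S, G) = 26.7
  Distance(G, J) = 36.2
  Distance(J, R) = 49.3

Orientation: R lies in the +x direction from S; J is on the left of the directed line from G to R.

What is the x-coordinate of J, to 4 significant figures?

19.84

Checks: |GJ| = 36.20 ✓; |JR| = 49.30 ✓.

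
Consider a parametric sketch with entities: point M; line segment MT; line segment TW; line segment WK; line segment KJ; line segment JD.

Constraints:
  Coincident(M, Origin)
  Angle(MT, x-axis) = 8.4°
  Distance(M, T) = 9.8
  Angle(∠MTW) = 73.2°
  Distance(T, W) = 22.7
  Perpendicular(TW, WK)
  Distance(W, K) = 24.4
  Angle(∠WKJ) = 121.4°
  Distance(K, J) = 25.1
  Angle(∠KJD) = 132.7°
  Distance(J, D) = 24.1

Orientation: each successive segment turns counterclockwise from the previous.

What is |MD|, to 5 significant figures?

32.768

M is at the origin; MT runs at 8.4° with length 9.8, so T = (9.6949, 1.4316). ∠MTW = 73.2° gives TW at 115.20° from the x-axis; with |TW| = 22.7, W = (0.029679, 21.971). TW is perpendicular to WK, so WK runs at -154.80°; with |WK| = 24.4, K = (-22.048, 11.582). ∠WKJ = 121.4° gives KJ at -96.200° from the x-axis; with |KJ| = 25.1, J = (-24.759, -13.371). ∠KJD = 132.7° gives JD at -48.900° from the x-axis; with |JD| = 24.1, D = (-8.9161, -31.532). Then |MD| = |D − M| = 32.768.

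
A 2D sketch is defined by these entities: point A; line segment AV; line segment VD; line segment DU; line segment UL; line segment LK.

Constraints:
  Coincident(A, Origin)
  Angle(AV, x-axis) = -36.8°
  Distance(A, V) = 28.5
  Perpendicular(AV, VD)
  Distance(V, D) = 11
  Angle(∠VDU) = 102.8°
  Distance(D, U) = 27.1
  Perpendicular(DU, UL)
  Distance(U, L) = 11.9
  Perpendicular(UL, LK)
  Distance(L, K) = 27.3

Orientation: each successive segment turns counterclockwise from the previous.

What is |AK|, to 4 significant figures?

26.07

A is at the origin; AV runs at -36.8° with length 28.5, so V = (22.82, -17.07). AV ⟂ VD, so VD runs at 53.20°; with |VD| = 11.0, D = (29.41, -8.264). ∠VDU = 102.8° gives DU at 130.4° from the x-axis; with |DU| = 27.1, U = (11.85, 12.37). DU ⟂ UL, so UL runs at -139.6°; with |UL| = 11.9, L = (2.784, 4.661). The perpendicularity gives LK at right angles to UL, so LK runs at -49.60°; with |LK| = 27.3, K = (20.48, -16.13). Then |AK| = |K − A| = 26.07.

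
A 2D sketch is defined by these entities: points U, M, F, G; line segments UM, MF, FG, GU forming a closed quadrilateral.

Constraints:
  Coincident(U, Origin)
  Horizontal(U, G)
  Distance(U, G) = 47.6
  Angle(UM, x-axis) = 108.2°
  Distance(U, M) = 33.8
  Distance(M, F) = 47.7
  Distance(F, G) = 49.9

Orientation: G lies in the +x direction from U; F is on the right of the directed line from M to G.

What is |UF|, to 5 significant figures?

14.446

Checks: |MF| = 47.70 ✓; |FG| = 49.90 ✓.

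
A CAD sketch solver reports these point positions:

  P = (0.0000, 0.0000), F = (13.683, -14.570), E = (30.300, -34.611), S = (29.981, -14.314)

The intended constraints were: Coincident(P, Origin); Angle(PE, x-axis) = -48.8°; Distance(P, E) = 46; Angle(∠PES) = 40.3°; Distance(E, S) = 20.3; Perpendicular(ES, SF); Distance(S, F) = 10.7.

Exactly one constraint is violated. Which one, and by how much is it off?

Distance(S, F) = 10.7 — off by 5.60.

P = (0.00, 0.00) ✓; PE at -48.80° ✓; |PE| = 46.00 ✓; ∠PES = 40.30° ✓; |ES| = 20.30 ✓; ∠(ES, SF) = 90.00° ✓; |SF| = 16.30 ✗.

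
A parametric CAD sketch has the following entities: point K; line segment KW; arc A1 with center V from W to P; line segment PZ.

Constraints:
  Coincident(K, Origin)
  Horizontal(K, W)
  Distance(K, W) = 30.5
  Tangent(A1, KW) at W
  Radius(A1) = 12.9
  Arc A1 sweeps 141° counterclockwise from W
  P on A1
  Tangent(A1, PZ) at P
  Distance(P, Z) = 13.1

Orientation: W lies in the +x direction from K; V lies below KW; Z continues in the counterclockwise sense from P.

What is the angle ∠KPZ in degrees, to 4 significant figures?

173.3°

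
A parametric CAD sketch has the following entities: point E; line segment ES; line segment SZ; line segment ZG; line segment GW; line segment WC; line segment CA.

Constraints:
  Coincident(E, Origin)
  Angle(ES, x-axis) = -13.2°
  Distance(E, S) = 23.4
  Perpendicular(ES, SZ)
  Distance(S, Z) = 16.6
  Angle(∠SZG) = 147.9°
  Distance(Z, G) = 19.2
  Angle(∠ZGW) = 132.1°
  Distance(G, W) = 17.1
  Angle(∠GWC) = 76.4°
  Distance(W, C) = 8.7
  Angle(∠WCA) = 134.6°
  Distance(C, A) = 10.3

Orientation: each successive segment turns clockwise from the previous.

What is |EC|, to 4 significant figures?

27.33

E is at the origin; ES runs at -13.2° with length 23.4, so S = (22.78, -5.343). ES is perpendicular to SZ, so SZ runs at -103.2°; with |SZ| = 16.6, Z = (18.99, -21.50). ∠SZG = 147.9° gives ZG at -135.3° from the x-axis; with |ZG| = 19.2, G = (5.344, -35.01). ∠ZGW = 132.1° gives GW at 176.8° from the x-axis; with |GW| = 17.1, W = (-11.73, -34.06). ∠GWC = 76.4° gives WC at 73.20° from the x-axis; with |WC| = 8.7, C = (-9.215, -25.73). Then |EC| = |C − E| = 27.33.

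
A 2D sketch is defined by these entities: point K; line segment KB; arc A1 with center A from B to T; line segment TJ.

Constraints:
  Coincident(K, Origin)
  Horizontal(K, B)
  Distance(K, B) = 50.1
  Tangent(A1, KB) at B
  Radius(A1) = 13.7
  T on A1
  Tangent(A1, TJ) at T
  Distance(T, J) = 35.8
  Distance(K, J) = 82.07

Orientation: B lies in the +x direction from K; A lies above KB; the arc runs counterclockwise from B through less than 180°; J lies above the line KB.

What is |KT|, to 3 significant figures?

65.0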